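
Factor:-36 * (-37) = 2^2* 3^2*37^1 = 1332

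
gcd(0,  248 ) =248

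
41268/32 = 1289 + 5/8=1289.62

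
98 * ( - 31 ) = - 3038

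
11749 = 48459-36710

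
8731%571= 166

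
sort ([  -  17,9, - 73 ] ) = [ - 73, - 17,  9]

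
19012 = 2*9506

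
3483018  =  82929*42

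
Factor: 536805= 3^2*5^1*79^1*151^1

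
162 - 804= - 642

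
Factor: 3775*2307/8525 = 3^1*11^( - 1)*31^( - 1)* 151^1*769^1 = 348357/341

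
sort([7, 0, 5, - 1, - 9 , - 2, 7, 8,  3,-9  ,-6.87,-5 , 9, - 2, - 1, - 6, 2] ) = [ - 9,-9,  -  6.87 , - 6, - 5, - 2, - 2,  -  1, - 1,0 , 2, 3, 5, 7, 7, 8, 9]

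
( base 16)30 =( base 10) 48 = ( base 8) 60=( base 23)22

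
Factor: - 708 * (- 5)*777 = 2^2*3^2 * 5^1*7^1*37^1*59^1 = 2750580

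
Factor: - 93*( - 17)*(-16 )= - 2^4* 3^1*17^1*31^1 = -  25296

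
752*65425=49199600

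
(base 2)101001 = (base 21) 1K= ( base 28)1D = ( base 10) 41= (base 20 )21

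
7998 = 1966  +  6032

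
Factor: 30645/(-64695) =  - 9/19 = -3^2 * 19^( - 1 ) 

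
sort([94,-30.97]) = [ - 30.97,  94]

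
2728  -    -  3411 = 6139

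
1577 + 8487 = 10064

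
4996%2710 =2286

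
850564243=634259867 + 216304376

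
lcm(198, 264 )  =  792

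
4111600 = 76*54100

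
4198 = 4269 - 71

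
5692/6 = 2846/3=948.67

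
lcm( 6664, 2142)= 59976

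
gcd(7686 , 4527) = 9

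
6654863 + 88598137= 95253000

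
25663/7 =25663/7= 3666.14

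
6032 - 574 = 5458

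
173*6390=1105470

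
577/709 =577/709 = 0.81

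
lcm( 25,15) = 75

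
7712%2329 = 725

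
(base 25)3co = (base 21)4KF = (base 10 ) 2199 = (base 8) 4227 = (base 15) 9b9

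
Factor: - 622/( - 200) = 311/100 = 2^( - 2)*5^ ( - 2)* 311^1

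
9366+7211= 16577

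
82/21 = 3+19/21=   3.90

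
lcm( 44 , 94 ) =2068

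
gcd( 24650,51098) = 58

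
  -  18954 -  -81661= 62707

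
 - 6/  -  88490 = 3/44245 = 0.00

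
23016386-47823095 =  - 24806709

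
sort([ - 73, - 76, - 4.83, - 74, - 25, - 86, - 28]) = [ - 86, - 76, - 74, - 73, - 28, - 25, - 4.83]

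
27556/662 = 13778/331 = 41.63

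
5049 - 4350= 699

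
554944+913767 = 1468711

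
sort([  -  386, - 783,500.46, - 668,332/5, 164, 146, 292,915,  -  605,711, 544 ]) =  [  -  783, - 668, - 605, - 386,332/5,146,164,  292, 500.46,544, 711 , 915]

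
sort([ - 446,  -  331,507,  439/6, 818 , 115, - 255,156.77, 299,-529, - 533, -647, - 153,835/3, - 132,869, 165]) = [ - 647, - 533, - 529, -446, -331, - 255,  -  153,  -  132,439/6,115,156.77,165 , 835/3,  299,507 , 818, 869]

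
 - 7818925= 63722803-71541728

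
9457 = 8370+1087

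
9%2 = 1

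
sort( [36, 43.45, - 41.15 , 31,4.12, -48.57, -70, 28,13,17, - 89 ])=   [-89,  -  70,-48.57, -41.15,4.12,  13, 17, 28,  31,36,43.45 ] 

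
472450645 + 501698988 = 974149633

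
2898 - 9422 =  - 6524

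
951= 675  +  276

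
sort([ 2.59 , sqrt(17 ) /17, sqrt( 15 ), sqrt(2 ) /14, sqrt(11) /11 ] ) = [sqrt(2)/14,sqrt(17)/17, sqrt(11)/11,2.59,sqrt ( 15)]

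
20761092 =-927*( - 22396) 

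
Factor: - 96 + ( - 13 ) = -109 = -  109^1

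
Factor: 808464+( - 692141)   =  89^1 * 1307^1 = 116323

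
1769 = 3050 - 1281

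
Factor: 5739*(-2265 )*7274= - 2^1*3^2*5^1*151^1 * 1913^1*3637^1 = - 94553525790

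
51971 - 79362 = - 27391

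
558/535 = 558/535 = 1.04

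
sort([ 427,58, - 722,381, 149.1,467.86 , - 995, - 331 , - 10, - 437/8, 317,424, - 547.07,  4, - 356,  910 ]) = [ - 995,- 722, -547.07, - 356, - 331,-437/8, - 10 , 4,58, 149.1,317,381, 424, 427,467.86, 910]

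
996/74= 13 + 17/37= 13.46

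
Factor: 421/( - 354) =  -2^ ( - 1) * 3^(-1 )*59^ (-1)*421^1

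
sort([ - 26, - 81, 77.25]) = [ - 81,  -  26,77.25] 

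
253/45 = 253/45=   5.62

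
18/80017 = 18/80017 = 0.00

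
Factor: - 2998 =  - 2^1*1499^1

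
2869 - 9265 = -6396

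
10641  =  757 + 9884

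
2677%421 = 151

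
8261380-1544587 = 6716793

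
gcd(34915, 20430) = 5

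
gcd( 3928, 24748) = 4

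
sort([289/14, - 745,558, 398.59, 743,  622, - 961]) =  [ - 961, - 745,289/14,  398.59,  558,622,743] 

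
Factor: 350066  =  2^1*101^1*1733^1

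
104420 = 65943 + 38477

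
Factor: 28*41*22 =2^3*7^1*11^1*41^1 =25256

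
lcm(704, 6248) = 49984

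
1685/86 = 19 + 51/86 = 19.59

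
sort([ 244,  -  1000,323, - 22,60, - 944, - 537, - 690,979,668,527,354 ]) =[  -  1000,-944, - 690, - 537 , - 22, 60,244,323,354 , 527, 668,  979 ] 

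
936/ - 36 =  - 26 + 0/1= - 26.00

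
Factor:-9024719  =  -11^1 * 820429^1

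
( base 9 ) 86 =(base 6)210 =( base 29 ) 2k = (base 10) 78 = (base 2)1001110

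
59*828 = 48852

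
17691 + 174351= 192042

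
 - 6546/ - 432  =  1091/72=15.15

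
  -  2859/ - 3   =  953 + 0/1 = 953.00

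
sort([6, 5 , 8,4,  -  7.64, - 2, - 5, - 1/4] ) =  [ - 7.64, - 5, - 2 , - 1/4  ,  4, 5,6,8]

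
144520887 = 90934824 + 53586063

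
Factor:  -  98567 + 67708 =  - 30859  =  -30859^1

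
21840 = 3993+17847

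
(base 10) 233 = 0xE9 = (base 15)108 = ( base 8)351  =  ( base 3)22122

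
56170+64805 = 120975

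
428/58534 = 214/29267=0.01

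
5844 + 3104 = 8948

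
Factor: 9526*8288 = 78951488 =2^6*7^1*11^1 * 37^1*433^1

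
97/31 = 3 + 4/31  =  3.13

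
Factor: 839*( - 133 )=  - 7^1*19^1*839^1 = - 111587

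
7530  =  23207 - 15677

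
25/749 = 25/749 = 0.03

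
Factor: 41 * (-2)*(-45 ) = 3690= 2^1*3^2*5^1  *41^1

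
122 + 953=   1075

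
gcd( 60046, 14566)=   2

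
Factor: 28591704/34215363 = 3176856/3801707 = 2^3 * 3^2*7^( - 1)*13^(-1)* 41777^( - 1)*44123^1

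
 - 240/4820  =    -  1 +229/241 = - 0.05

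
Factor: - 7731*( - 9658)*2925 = 2^1*3^4*5^2*11^1*13^1 * 439^1*859^1=218398044150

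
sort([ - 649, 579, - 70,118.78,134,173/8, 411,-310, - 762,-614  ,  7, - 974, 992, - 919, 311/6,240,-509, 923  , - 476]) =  [  -  974, - 919,  -  762, - 649, - 614,  -  509 , - 476 ,-310, - 70, 7, 173/8, 311/6,118.78, 134,240,  411,579,923, 992] 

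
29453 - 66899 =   -  37446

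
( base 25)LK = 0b1000100001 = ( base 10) 545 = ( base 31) hi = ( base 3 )202012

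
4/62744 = 1/15686 = 0.00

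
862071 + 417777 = 1279848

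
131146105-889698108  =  -758552003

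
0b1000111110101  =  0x11f5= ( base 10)4597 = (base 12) 27b1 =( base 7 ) 16255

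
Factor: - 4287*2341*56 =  - 562008552 = - 2^3  *3^1*7^1*1429^1*2341^1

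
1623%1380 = 243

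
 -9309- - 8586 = - 723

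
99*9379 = 928521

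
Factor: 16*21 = 2^4*3^1*7^1 = 336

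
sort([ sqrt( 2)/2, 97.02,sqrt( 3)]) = [ sqrt( 2 )/2,sqrt(3), 97.02 ]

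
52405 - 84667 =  - 32262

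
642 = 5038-4396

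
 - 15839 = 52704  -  68543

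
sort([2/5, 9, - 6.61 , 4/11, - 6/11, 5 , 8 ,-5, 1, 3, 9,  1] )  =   [ - 6.61, - 5 , - 6/11, 4/11, 2/5,1, 1 , 3,5, 8 , 9,9]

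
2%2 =0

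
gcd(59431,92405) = 1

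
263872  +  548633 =812505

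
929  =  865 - -64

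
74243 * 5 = 371215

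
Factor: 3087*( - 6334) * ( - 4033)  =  78857482914=2^1*3^2*7^3*37^1*109^1*3167^1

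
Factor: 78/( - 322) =-39/161 = - 3^1*7^( - 1)*13^1*23^( - 1)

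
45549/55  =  45549/55= 828.16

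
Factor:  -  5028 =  - 2^2*3^1*419^1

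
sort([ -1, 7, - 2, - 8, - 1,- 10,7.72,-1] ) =[ -10,-8, - 2, - 1, - 1, - 1, 7, 7.72]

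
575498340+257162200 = 832660540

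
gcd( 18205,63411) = 1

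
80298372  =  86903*924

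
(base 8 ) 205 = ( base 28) 4L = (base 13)A3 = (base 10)133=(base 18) 77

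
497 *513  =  254961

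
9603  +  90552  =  100155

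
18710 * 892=16689320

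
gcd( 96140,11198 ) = 22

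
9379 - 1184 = 8195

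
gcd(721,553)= 7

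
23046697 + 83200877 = 106247574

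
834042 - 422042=412000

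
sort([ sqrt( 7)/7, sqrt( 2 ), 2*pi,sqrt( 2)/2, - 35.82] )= [-35.82 , sqrt(7)/7,sqrt(2 )/2,  sqrt( 2),2*pi ]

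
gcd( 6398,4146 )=2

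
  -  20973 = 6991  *( - 3)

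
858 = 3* 286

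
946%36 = 10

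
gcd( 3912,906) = 6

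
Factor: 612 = 2^2*3^2*17^1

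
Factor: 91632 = 2^4*3^1*23^1*83^1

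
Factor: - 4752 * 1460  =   - 6937920 = -2^6 * 3^3*5^1*11^1 * 73^1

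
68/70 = 34/35  =  0.97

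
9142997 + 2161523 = 11304520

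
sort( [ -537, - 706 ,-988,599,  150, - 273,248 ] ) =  [ - 988, - 706,  -  537, - 273,150 , 248,  599]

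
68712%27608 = 13496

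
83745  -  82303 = 1442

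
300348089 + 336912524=637260613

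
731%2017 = 731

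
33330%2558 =76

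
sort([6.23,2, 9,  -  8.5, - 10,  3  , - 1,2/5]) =[ - 10, - 8.5, - 1  ,  2/5,2,3,6.23,9]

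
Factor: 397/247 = 13^( - 1 ) *19^( - 1)*397^1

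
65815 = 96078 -30263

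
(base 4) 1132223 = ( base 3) 22022102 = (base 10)6059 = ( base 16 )17ab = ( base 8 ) 13653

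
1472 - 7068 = -5596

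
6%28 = 6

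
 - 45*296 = - 13320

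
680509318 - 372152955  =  308356363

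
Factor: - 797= - 797^1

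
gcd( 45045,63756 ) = 693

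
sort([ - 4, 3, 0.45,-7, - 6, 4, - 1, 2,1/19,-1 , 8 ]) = [ - 7, - 6, - 4, - 1, - 1, 1/19, 0.45, 2 , 3 , 4, 8 ] 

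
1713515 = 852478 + 861037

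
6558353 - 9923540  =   - 3365187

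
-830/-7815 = 166/1563 = 0.11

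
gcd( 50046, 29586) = 6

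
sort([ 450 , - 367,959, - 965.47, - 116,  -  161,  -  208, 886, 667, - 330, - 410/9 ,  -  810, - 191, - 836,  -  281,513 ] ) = [ - 965.47, - 836, - 810 , - 367,-330, - 281, - 208, - 191 , - 161,- 116,-410/9,450, 513, 667,886,959] 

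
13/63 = 13/63 = 0.21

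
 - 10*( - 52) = 520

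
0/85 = 0 = 0.00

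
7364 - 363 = 7001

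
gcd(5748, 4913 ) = 1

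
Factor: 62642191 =109^1*574699^1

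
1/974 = 1/974 = 0.00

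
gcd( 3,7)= 1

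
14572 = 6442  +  8130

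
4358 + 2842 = 7200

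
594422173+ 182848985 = 777271158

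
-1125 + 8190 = 7065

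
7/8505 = 1/1215 = 0.00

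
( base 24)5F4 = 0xcac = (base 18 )a04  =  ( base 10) 3244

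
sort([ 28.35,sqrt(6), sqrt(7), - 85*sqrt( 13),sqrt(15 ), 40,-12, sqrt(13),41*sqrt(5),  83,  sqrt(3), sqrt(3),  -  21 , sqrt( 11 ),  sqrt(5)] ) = [-85*sqrt( 13), - 21 , - 12 , sqrt(3), sqrt(3)  ,  sqrt(5 ),sqrt( 6 ),sqrt (7),sqrt(11 ) , sqrt(13 ),sqrt(15),28.35,40,  83,41*sqrt( 5)]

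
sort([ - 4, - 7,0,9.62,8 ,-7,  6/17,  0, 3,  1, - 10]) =[-10,  -  7, - 7,- 4,0,0,6/17, 1,3, 8,  9.62]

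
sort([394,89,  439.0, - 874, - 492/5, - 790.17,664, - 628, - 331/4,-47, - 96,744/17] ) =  [-874,-790.17, - 628 ,  -  492/5, - 96, - 331/4, - 47,744/17, 89,394  ,  439.0 , 664] 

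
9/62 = 9/62= 0.15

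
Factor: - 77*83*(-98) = 626318 = 2^1*7^3*11^1*83^1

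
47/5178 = 47/5178= 0.01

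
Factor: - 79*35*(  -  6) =2^1*3^1*5^1 * 7^1*79^1 = 16590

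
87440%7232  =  656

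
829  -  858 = -29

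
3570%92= 74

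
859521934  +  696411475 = 1555933409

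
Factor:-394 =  - 2^1* 197^1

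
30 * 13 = 390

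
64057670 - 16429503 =47628167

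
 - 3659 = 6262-9921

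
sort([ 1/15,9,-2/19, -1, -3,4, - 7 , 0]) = [ - 7,-3, - 1,-2/19, 0, 1/15, 4, 9]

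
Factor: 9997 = 13^1*769^1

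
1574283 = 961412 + 612871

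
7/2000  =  7/2000 = 0.00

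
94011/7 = 94011/7 = 13430.14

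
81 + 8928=9009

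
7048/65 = 7048/65 = 108.43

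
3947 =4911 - 964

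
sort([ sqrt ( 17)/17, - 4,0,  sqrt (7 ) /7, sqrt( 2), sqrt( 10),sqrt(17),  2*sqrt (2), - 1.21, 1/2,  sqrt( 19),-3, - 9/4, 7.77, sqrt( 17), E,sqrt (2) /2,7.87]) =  [ - 4, - 3, - 9/4, - 1.21,0,  sqrt (17)/17,  sqrt(7)/7 , 1/2,sqrt( 2)/2, sqrt (2), E,  2*sqrt( 2),  sqrt( 10), sqrt (17),sqrt ( 17) , sqrt( 19),  7.77,7.87 ]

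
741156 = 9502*78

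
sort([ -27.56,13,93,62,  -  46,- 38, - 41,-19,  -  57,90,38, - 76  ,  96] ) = [ - 76, - 57, - 46, - 41, -38, - 27.56,-19, 13,38, 62,90,93 , 96]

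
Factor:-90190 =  - 2^1 * 5^1*29^1*311^1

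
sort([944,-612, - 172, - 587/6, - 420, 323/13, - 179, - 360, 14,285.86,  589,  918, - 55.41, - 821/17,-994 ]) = [ - 994, - 612, - 420,  -  360, - 179, - 172,- 587/6, - 55.41, - 821/17,14, 323/13, 285.86,589,918,944]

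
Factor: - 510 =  - 2^1*3^1*5^1*17^1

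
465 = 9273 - 8808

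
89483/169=89483/169 = 529.49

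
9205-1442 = 7763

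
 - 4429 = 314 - 4743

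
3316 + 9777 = 13093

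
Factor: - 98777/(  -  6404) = 2^ ( - 2 ) * 7^1 * 103^1*137^1 * 1601^( - 1 )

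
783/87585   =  261/29195 = 0.01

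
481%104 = 65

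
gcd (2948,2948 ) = 2948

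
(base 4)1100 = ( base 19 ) 44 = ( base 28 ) 2O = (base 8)120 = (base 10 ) 80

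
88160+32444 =120604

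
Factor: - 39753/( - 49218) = 21/26 = 2^( - 1)*3^1 * 7^1*13^( - 1 ) 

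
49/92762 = 49/92762 = 0.00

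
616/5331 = 616/5331= 0.12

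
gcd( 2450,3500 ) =350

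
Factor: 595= 5^1 * 7^1*17^1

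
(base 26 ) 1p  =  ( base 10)51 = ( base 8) 63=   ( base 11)47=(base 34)1H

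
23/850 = 23/850 = 0.03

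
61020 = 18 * 3390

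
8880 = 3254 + 5626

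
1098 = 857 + 241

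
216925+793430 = 1010355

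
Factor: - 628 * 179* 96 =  - 10791552 = -  2^7*3^1*157^1*179^1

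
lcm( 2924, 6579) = 26316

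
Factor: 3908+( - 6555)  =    -  2647^1 = - 2647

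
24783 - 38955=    - 14172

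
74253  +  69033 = 143286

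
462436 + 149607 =612043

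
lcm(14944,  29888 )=29888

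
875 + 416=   1291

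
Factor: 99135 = 3^2*5^1*2203^1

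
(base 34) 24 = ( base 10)72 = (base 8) 110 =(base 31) 2a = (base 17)44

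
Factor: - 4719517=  - 11^1*487^1*881^1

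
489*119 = 58191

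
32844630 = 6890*4767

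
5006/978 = 2503/489 =5.12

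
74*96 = 7104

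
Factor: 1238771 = 1238771^1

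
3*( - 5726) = - 17178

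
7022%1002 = 8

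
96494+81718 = 178212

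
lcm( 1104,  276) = 1104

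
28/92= 7/23= 0.30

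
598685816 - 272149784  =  326536032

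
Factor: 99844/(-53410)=- 2^1*5^( - 1 )*7^( - 2 )*229^1 = -458/245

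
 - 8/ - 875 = 8/875 = 0.01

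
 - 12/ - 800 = 3/200= 0.01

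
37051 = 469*79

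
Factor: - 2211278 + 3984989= 3^3*179^1*367^1 = 1773711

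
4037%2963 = 1074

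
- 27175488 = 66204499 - 93379987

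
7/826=1/118 = 0.01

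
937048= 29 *32312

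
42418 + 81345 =123763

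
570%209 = 152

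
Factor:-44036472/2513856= -2^ ( - 3)*43^1*71^1*601^1*13093^ ( - 1) = - 1834853/104744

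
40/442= 20/221 =0.09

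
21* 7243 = 152103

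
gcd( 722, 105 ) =1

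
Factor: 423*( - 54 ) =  - 2^1* 3^5*47^1 = -22842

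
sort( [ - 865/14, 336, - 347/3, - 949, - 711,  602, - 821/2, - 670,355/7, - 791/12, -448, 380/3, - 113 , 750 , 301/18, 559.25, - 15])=[ - 949, - 711, - 670, - 448, -821/2,-347/3, - 113, - 791/12, - 865/14, - 15, 301/18,355/7, 380/3,336,559.25,602 , 750]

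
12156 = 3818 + 8338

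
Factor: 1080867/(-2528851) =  - 3^1 * 13^( - 1 ) * 194527^( - 1 )*360289^1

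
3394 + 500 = 3894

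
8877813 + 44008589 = 52886402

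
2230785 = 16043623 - 13812838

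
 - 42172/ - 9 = 4685+7/9 = 4685.78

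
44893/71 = 44893/71 = 632.30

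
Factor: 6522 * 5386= 35127492  =  2^2*3^1 * 1087^1 * 2693^1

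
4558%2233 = 92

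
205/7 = 205/7 = 29.29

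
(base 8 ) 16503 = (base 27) A7C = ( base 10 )7491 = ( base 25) BOG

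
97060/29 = 3346+26/29 = 3346.90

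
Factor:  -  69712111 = -7^1 * 9958873^1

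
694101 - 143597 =550504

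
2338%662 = 352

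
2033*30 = 60990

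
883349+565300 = 1448649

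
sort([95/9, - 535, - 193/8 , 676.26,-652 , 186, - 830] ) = [ - 830 , - 652,  -  535, - 193/8,95/9,186, 676.26]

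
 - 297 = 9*(-33)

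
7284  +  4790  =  12074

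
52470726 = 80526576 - 28055850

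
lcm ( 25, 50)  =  50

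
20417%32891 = 20417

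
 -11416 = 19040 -30456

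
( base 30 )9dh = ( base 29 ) a3a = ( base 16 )213b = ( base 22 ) HCF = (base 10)8507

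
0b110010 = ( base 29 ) 1L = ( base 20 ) 2a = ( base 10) 50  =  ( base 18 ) 2e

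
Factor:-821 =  - 821^1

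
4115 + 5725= 9840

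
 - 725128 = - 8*90641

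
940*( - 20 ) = - 18800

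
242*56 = 13552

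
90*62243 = 5601870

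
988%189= 43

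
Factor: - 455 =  - 5^1*7^1*13^1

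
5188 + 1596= 6784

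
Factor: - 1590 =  - 2^1*3^1*5^1*53^1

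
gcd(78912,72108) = 36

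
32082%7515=2022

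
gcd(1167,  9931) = 1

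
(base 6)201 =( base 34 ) 25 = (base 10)73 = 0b1001001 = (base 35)23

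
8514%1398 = 126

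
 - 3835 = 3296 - 7131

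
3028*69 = 208932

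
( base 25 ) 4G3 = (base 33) 2lw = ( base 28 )3JJ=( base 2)101101010111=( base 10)2903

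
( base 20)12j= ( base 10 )459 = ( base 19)153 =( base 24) J3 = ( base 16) 1cb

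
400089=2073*193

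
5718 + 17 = 5735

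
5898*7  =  41286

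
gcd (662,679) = 1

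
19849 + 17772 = 37621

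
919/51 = 18 + 1/51 = 18.02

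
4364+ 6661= 11025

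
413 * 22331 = 9222703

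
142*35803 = 5084026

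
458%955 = 458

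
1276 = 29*44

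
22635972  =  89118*254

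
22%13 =9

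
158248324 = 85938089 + 72310235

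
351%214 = 137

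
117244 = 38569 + 78675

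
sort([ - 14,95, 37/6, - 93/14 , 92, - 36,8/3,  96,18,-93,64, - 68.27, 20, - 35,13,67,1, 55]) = [ - 93, - 68.27, - 36, - 35, - 14,-93/14 , 1, 8/3 , 37/6, 13, 18, 20, 55,  64 , 67, 92,  95,96 ] 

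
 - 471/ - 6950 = 471/6950 =0.07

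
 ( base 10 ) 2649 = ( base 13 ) 128a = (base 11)1A99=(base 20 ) 6c9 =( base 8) 5131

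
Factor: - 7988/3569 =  - 2^2 * 43^( - 1) * 83^ ( - 1) * 1997^1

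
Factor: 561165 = 3^1*5^1*11^1*19^1* 179^1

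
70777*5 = 353885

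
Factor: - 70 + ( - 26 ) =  - 96 = - 2^5 * 3^1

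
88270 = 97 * 910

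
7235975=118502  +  7117473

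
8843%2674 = 821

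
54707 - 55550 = -843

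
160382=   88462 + 71920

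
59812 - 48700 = 11112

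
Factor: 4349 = 4349^1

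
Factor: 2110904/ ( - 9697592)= - 263863/1212199 = -263863^1*1212199^( - 1)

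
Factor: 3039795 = 3^3*5^1*11^1 * 23^1* 89^1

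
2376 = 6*396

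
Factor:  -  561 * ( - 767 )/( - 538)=-430287/538 = - 2^( - 1) *3^1*11^1 * 13^1 * 17^1 *59^1*269^(-1) 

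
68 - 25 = 43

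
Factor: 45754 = 2^1*22877^1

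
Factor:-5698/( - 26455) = 14/65 = 2^1*5^( -1 )*7^1*13^( - 1) 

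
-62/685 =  - 62/685 = - 0.09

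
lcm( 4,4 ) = 4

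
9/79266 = 3/26422 = 0.00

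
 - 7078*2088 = -14778864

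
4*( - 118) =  - 472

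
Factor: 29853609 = 3^1*23^1*432661^1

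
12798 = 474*27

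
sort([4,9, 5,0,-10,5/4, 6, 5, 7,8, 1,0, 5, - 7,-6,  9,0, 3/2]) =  [-10,-7,-6,0,  0, 0, 1, 5/4,  3/2, 4,5, 5, 5, 6, 7,  8, 9 , 9 ] 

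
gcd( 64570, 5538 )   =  2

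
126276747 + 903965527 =1030242274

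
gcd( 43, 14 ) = 1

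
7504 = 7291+213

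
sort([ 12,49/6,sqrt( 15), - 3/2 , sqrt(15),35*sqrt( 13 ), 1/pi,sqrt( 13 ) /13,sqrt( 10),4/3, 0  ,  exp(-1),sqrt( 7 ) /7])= [ - 3/2,0,sqrt(13) /13,1/pi,  exp(  -  1 ), sqrt( 7 ) /7, 4/3, sqrt( 10 ),sqrt( 15), sqrt( 15), 49/6,12, 35 * sqrt( 13) ]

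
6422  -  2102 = 4320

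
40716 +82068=122784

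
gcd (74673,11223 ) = 9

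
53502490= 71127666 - 17625176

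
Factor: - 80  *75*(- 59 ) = 354000=2^4*3^1*5^3*59^1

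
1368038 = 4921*278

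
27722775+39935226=67658001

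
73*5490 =400770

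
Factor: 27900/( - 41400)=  - 31/46 =- 2^(  -  1 )*23^( -1)*31^1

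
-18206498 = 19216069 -37422567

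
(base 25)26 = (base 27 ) 22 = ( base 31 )1p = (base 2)111000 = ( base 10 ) 56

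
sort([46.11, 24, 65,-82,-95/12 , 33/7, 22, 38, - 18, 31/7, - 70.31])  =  [ - 82 , - 70.31,-18 , - 95/12,31/7, 33/7, 22, 24, 38 , 46.11,65]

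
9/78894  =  1/8766 = 0.00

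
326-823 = -497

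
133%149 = 133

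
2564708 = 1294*1982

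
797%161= 153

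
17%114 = 17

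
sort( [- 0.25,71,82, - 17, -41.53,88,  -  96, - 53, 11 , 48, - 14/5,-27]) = [ - 96,-53, - 41.53,-27,  -  17, -14/5,  -  0.25 , 11 , 48, 71,82 , 88]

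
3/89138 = 3/89138 = 0.00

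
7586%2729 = 2128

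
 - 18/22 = -1 + 2/11=- 0.82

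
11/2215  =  11/2215 = 0.00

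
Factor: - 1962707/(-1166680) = 2^( - 3 )*5^( - 1)*29167^( - 1)*1962707^1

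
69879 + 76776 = 146655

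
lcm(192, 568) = 13632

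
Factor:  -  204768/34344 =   -  2^2*53^( - 1)*79^1 = - 316/53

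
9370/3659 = 2 + 2052/3659 = 2.56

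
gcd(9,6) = 3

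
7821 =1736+6085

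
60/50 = 1  +  1/5 = 1.20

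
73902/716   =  103 + 77/358 =103.22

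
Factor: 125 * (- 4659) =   -  582375  =  -3^1*5^3*1553^1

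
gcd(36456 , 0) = 36456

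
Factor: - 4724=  - 2^2*1181^1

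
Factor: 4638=2^1 * 3^1*773^1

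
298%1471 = 298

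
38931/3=12977 = 12977.00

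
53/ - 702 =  - 1 + 649/702 = - 0.08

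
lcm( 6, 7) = 42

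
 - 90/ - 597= 30/199=0.15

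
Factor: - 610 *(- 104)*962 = 61029280 = 2^5* 5^1*13^2*37^1*61^1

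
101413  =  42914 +58499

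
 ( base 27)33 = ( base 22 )3I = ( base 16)54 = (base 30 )2O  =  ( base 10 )84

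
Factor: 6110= 2^1 * 5^1*13^1*47^1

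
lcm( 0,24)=0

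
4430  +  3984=8414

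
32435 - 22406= 10029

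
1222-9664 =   -  8442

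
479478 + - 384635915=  - 384156437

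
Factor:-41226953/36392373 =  - 3^( - 2)*4043597^(-1) * 41226953^1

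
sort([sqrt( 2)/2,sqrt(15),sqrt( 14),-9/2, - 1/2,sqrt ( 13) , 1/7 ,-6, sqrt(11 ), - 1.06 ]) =[-6,-9/2,  -  1.06 , - 1/2,1/7,sqrt(2)/2,sqrt( 11 ),sqrt( 13), sqrt(14), sqrt(15) ]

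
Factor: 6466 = 2^1*53^1 * 61^1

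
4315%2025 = 265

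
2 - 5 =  - 3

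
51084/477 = 5676/53=107.09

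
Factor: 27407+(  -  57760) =  -  127^1*239^1 =- 30353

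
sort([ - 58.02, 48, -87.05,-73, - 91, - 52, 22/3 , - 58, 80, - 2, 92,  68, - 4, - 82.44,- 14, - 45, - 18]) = [- 91, - 87.05, - 82.44, - 73, - 58.02, - 58, - 52, - 45, - 18, - 14,-4, - 2, 22/3, 48, 68, 80, 92]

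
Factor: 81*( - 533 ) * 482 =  - 20809386=- 2^1*3^4*13^1*41^1 *241^1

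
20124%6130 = 1734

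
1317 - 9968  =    -  8651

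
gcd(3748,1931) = 1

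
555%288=267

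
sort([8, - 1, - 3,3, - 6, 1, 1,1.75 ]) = [ - 6, - 3, - 1, 1,  1, 1.75,3, 8]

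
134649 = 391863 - 257214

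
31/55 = 31/55 = 0.56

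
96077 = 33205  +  62872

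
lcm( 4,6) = 12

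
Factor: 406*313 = 2^1*7^1* 29^1*  313^1 = 127078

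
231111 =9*25679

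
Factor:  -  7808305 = -5^1 * 61^1 * 25601^1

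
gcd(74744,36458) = 2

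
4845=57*85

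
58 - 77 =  - 19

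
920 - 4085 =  - 3165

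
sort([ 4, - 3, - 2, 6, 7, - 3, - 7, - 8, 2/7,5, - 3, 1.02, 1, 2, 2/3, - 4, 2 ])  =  [  -  8, - 7, - 4, - 3, - 3,- 3, - 2, 2/7, 2/3, 1,1.02, 2,2, 4, 5, 6, 7]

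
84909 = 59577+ 25332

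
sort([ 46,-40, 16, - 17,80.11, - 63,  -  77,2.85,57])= [ - 77, - 63, - 40, - 17, 2.85,16, 46, 57,80.11] 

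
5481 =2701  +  2780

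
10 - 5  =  5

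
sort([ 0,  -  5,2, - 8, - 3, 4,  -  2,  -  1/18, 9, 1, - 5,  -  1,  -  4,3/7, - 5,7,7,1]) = [ - 8, - 5, - 5,  -  5, -4, - 3, - 2 , - 1, - 1/18,0, 3/7 , 1 , 1, 2, 4,7,7,9]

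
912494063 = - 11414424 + 923908487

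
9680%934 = 340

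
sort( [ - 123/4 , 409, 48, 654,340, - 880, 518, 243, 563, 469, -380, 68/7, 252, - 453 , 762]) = [-880, - 453,-380 , - 123/4, 68/7,48,243, 252,  340, 409,  469,  518,563,654 , 762] 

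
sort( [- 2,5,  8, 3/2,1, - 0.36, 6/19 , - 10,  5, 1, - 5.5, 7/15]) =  [ - 10, - 5.5,- 2, - 0.36, 6/19, 7/15, 1, 1,3/2, 5, 5, 8] 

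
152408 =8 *19051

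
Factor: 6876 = 2^2* 3^2*191^1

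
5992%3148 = 2844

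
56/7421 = 56/7421= 0.01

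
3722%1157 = 251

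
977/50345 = 977/50345 = 0.02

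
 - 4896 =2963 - 7859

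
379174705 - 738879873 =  - 359705168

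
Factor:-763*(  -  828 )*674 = 2^3*3^2*7^1 *23^1* 109^1*337^1=425808936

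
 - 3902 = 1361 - 5263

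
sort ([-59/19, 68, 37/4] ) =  [-59/19, 37/4, 68 ]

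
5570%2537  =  496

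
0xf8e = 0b111110001110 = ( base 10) 3982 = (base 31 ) 44e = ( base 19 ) b0b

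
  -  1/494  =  - 1/494 = -  0.00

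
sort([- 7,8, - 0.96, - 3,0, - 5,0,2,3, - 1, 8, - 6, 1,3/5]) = [ - 7, - 6 , - 5, - 3,-1, - 0.96,0, 0,3/5,  1,2, 3,8, 8 ]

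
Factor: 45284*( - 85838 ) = -3887087992 = -  2^3*167^1*257^1 * 11321^1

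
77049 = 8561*9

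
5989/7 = 5989/7= 855.57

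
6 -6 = 0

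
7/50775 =7/50775= 0.00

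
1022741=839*1219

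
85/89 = 85/89 = 0.96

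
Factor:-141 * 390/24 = - 9165/4 = - 2^( - 2)*3^1*5^1*13^1*47^1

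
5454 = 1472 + 3982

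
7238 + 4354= 11592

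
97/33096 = 97/33096 = 0.00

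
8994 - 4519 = 4475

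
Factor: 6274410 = 2^1*3^1*5^1*209147^1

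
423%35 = 3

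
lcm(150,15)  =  150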